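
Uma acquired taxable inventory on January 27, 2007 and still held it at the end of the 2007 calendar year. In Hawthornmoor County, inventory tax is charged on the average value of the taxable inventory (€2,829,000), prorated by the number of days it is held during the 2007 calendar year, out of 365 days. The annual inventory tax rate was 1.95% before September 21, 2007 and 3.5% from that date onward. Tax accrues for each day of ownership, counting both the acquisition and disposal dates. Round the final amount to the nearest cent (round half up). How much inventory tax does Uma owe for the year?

€63,489.74

January 27 – September 20, 2007: 237 days at 1.95% → €2,829,000 × 1.95% × 237/365 = €35,819.7904
September 21 – December 31, 2007: 102 days at 3.5% → €2,829,000 × 3.5% × 102/365 = €27,669.9452
Total = €63,489.7356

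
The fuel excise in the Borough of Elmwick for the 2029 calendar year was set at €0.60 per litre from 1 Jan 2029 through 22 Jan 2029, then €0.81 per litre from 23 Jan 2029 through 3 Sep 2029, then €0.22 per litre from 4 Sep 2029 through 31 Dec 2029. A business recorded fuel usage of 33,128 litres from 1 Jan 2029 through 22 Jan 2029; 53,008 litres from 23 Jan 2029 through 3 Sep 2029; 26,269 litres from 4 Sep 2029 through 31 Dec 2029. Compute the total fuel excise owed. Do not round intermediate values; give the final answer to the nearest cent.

€68,592.46

1 Jan – 22 Jan 2029: 33,128 litres at €0.60/litre → €19,876.80
23 Jan – 3 Sep 2029: 53,008 litres at €0.81/litre → €42,936.48
4 Sep – 31 Dec 2029: 26,269 litres at €0.22/litre → €5,779.18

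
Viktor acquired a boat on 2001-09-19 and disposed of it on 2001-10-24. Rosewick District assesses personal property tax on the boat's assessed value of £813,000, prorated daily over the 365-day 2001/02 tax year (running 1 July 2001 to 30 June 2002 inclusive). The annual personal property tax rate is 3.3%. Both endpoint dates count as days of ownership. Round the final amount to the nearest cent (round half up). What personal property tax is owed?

Days held (2001-09-19 to 2001-10-24): 36 out of 365
Tax = £813,000 × 3.3% × 36/365 = £2,646.1479

£2,646.15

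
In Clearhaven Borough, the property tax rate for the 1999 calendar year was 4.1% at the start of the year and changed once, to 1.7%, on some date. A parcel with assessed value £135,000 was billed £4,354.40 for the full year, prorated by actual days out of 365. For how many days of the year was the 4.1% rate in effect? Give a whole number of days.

232 days

Let d = days at the first rate; then 365 − d days at the second rate.
£135,000 × [4.1%·d + 1.7%·(365−d)] / 365 = £4,354.40
Solving gives d = 232, so the new rate took effect on August 21, 1999.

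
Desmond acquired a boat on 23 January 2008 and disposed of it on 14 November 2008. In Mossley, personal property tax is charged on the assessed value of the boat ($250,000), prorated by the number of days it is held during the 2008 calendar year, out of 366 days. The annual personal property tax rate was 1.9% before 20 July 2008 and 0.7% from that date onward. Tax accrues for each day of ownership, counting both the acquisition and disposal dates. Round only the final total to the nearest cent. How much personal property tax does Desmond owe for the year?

$2,887.30

23 January – 19 July 2008: 179 days at 1.9% → $250,000 × 1.9% × 179/366 = $2,323.0874
20 July – 14 November 2008: 118 days at 0.7% → $250,000 × 0.7% × 118/366 = $564.2077
Total = $2,887.2951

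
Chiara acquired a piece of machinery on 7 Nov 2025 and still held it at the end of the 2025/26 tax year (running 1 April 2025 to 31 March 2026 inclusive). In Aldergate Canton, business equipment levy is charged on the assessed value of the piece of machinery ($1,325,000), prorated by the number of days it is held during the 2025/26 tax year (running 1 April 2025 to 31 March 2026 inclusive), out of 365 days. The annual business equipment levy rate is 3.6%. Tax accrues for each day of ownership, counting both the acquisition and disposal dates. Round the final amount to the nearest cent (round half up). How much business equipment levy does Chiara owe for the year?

Days held (7 Nov 2025 – 31 Mar 2026): 145 out of 365
Tax = $1,325,000 × 3.6% × 145/365 = $18,949.3151

$18,949.32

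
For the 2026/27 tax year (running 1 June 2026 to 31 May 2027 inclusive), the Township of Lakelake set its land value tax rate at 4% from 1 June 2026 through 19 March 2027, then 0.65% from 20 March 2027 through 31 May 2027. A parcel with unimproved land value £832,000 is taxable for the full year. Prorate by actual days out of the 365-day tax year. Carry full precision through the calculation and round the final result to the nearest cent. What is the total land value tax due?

1 June 2026 – 19 March 2027: 292 days at 4% → £832,000 × 4% × 292/365 = £26,624.0000
20 March – 31 May 2027: 73 days at 0.65% → £832,000 × 0.65% × 73/365 = £1,081.6000
Total = £27,705.6000

£27,705.60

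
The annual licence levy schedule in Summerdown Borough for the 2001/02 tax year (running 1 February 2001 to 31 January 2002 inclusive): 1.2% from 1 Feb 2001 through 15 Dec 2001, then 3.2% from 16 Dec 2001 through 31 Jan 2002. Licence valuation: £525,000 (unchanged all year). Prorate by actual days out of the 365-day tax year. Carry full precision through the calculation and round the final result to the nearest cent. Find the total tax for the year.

£7,652.05

1 Feb – 15 Dec 2001: 318 days at 1.2% → £525,000 × 1.2% × 318/365 = £5,488.7671
16 Dec 2001 – 31 Jan 2002: 47 days at 3.2% → £525,000 × 3.2% × 47/365 = £2,163.2877
Total = £7,652.0548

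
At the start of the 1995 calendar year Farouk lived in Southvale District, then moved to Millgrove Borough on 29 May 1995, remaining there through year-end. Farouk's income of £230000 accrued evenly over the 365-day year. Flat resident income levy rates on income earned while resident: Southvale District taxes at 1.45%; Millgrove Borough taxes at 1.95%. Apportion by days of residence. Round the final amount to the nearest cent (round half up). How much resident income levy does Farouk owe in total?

Southvale District, 1 January – 28 May 1995: 148 days → £230000 × 1.45% × 148/365 = £1352.2740
Millgrove Borough, 29 May – 31 December 1995: 217 days → £230000 × 1.95% × 217/365 = £2666.4247
Total = £4018.6986

£4018.70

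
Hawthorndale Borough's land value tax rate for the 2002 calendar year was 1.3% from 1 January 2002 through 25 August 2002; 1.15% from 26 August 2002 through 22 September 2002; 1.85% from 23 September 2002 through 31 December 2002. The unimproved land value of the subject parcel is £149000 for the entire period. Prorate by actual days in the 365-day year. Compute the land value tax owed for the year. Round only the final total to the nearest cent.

1 January – 25 August 2002: 237 days at 1.3% → £149000 × 1.3% × 237/365 = £1257.7233
26 August – 22 September 2002: 28 days at 1.15% → £149000 × 1.15% × 28/365 = £131.4466
23 September – 31 December 2002: 100 days at 1.85% → £149000 × 1.85% × 100/365 = £755.2055
Total = £2144.3753

£2144.38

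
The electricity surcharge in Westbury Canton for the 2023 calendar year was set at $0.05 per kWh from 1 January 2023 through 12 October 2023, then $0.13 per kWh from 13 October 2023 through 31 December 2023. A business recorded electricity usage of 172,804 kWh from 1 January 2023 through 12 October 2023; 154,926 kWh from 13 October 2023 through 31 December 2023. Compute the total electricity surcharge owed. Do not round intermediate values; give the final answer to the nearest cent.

1 January – 12 October 2023: 172,804 kWh at $0.05/kWh → $8,640.20
13 October – 31 December 2023: 154,926 kWh at $0.13/kWh → $20,140.38

$28,780.58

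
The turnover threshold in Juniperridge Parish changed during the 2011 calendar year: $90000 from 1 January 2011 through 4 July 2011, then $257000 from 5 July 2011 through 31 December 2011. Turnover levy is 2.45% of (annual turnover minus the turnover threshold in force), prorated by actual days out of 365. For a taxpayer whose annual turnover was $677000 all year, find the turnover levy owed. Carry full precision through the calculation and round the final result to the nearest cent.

$12363.77

1 January – 4 July 2011: 185 days, exemption $90000 → ($677000 − $90000) × 2.45% × 185/365 = $7289.2534
5 July – 31 December 2011: 180 days, exemption $257000 → ($677000 − $257000) × 2.45% × 180/365 = $5074.5205
Total = $12363.7740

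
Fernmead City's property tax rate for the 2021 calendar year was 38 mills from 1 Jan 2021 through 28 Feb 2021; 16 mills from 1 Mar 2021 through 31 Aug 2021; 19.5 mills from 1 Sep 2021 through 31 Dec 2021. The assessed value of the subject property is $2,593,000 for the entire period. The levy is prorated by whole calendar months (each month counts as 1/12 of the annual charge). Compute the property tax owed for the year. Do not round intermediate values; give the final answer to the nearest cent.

$54,020.83

1 Jan – 28 Feb 2021: 2 months at 38 mills → $2,593,000 × 3.8% × 2/12 = $16,422.3333
1 Mar – 31 Aug 2021: 6 months at 16 mills → $2,593,000 × 1.6% × 6/12 = $20,744.0000
1 Sep – 31 Dec 2021: 4 months at 19.5 mills → $2,593,000 × 1.95% × 4/12 = $16,854.5000
Total = $54,020.8333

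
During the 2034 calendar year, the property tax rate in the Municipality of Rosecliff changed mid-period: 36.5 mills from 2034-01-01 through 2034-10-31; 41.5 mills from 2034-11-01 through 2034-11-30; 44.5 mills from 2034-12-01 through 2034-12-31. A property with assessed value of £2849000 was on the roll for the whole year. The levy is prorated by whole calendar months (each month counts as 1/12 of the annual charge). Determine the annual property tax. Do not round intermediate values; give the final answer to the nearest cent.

£107074.92

2034-01-01 to 2034-10-31: 10 months at 36.5 mills → £2849000 × 3.65% × 10/12 = £86657.0833
2034-11-01 to 2034-11-30: 1 month at 41.5 mills → £2849000 × 4.15% × 1/12 = £9852.7917
2034-12-01 to 2034-12-31: 1 month at 44.5 mills → £2849000 × 4.45% × 1/12 = £10565.0417
Total = £107074.9167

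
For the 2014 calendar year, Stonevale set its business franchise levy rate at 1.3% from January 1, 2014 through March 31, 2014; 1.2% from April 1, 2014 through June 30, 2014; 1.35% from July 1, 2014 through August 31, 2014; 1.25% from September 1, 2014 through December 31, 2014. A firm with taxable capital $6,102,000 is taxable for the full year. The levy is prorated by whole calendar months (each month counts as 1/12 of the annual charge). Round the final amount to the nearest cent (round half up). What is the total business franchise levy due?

$77,292.00

January 1 – March 31, 2014: 3 months at 1.3% → $6,102,000 × 1.3% × 3/12 = $19,831.5000
April 1 – June 30, 2014: 3 months at 1.2% → $6,102,000 × 1.2% × 3/12 = $18,306.0000
July 1 – August 31, 2014: 2 months at 1.35% → $6,102,000 × 1.35% × 2/12 = $13,729.5000
September 1 – December 31, 2014: 4 months at 1.25% → $6,102,000 × 1.25% × 4/12 = $25,425.0000
Total = $77,292.0000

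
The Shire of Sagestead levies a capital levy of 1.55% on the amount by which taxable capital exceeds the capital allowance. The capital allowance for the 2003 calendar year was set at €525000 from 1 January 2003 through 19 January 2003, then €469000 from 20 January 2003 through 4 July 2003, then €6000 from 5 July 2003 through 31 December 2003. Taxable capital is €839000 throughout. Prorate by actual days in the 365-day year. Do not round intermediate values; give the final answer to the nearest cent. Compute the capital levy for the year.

€9228.91

1 January – 19 January 2003: 19 days, exemption €525000 → (€839000 − €525000) × 1.55% × 19/365 = €253.3507
20 January – 4 July 2003: 166 days, exemption €469000 → (€839000 − €469000) × 1.55% × 166/365 = €2608.2466
5 July – 31 December 2003: 180 days, exemption €6000 → (€839000 − €6000) × 1.55% × 180/365 = €6367.3151
Total = €9228.9123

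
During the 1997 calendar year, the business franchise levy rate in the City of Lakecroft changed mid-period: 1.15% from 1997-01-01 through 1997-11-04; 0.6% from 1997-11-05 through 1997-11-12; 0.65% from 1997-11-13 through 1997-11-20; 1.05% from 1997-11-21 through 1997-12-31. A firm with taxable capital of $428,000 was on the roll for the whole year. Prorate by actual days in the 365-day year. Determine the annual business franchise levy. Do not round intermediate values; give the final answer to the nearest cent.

$4,775.42

1997-01-01 to 1997-11-04: 308 days at 1.15% → $428,000 × 1.15% × 308/365 = $4,153.3589
1997-11-05 to 1997-11-12: 8 days at 0.6% → $428,000 × 0.6% × 8/365 = $56.2849
1997-11-13 to 1997-11-20: 8 days at 0.65% → $428,000 × 0.65% × 8/365 = $60.9753
1997-11-21 to 1997-12-31: 41 days at 1.05% → $428,000 × 1.05% × 41/365 = $504.8055
Total = $4,775.4247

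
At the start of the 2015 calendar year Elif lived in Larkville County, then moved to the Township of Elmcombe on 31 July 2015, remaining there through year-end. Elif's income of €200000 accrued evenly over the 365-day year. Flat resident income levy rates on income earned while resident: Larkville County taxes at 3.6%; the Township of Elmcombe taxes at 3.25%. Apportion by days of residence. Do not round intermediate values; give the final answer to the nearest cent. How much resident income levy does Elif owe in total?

Larkville County, 1 January – 30 July 2015: 211 days → €200000 × 3.6% × 211/365 = €4162.1918
The Township of Elmcombe, 31 July – 31 December 2015: 154 days → €200000 × 3.25% × 154/365 = €2742.4658
Total = €6904.6575

€6904.66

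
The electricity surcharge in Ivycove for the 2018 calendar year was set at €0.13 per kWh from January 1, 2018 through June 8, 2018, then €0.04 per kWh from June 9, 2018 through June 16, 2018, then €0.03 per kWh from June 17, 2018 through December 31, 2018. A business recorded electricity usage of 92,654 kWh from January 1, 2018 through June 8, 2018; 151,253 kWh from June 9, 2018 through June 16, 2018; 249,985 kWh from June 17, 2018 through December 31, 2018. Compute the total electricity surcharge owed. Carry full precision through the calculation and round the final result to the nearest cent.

January 1 – June 8, 2018: 92,654 kWh at €0.13/kWh → €12,045.02
June 9 – June 16, 2018: 151,253 kWh at €0.04/kWh → €6,050.12
June 17 – December 31, 2018: 249,985 kWh at €0.03/kWh → €7,499.55

€25,594.69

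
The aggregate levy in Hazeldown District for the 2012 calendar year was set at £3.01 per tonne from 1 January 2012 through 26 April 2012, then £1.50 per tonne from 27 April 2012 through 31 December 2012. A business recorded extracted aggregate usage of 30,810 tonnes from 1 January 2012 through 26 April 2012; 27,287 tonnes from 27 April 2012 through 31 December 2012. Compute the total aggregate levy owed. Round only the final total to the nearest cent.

1 January – 26 April 2012: 30,810 tonnes at £3.01/tonne → £92,738.10
27 April – 31 December 2012: 27,287 tonnes at £1.50/tonne → £40,930.50

£133,668.60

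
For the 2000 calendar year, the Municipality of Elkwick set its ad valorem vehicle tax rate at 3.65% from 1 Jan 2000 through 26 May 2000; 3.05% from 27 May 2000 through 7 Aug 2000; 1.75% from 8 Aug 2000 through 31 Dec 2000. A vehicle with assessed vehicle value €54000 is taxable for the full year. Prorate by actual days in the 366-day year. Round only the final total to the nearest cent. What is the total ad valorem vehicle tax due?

1 Jan – 26 May 2000: 147 days at 3.65% → €54000 × 3.65% × 147/366 = €791.6311
27 May – 7 Aug 2000: 73 days at 3.05% → €54000 × 3.05% × 73/366 = €328.5000
8 Aug – 31 Dec 2000: 146 days at 1.75% → €54000 × 1.75% × 146/366 = €376.9672
Total = €1497.0984

€1497.10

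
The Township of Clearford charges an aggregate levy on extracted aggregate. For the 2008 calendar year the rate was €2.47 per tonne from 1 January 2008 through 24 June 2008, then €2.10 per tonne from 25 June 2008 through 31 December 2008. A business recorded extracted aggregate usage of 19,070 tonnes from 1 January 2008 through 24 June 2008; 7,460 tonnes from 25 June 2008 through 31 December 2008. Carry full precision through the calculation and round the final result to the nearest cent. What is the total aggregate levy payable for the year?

1 January – 24 June 2008: 19,070 tonnes at €2.47/tonne → €47102.90
25 June – 31 December 2008: 7,460 tonnes at €2.10/tonne → €15666.00

€62768.90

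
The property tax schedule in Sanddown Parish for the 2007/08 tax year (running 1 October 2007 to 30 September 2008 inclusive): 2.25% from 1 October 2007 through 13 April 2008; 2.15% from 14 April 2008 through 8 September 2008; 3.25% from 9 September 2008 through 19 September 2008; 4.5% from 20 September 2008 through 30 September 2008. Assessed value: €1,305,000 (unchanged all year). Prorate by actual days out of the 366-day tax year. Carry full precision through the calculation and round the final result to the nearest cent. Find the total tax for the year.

€30,109.49

1 October 2007 – 13 April 2008: 196 days at 2.25% → €1,305,000 × 2.25% × 196/366 = €15,724.1803
14 April – 8 September 2008: 148 days at 2.15% → €1,305,000 × 2.15% × 148/366 = €11,345.6557
9 September – 19 September 2008: 11 days at 3.25% → €1,305,000 × 3.25% × 11/366 = €1,274.6926
20 September – 30 September 2008: 11 days at 4.5% → €1,305,000 × 4.5% × 11/366 = €1,764.9590
Total = €30,109.4877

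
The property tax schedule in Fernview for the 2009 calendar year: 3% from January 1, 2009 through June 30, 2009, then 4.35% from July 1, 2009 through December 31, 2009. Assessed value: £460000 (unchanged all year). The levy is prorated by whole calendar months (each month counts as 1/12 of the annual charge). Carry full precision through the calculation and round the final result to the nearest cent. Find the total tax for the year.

£16905.00

January 1 – June 30, 2009: 6 months at 3% → £460000 × 3% × 6/12 = £6900.0000
July 1 – December 31, 2009: 6 months at 4.35% → £460000 × 4.35% × 6/12 = £10005.0000
Total = £16905.0000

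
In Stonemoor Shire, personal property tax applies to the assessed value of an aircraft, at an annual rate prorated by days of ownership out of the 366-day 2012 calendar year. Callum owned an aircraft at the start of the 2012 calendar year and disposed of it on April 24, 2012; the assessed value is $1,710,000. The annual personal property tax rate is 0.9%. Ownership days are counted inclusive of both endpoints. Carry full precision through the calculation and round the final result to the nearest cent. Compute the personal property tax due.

$4,835.66

Days held (January 1 – April 24, 2012): 115 out of 366
Tax = $1,710,000 × 0.9% × 115/366 = $4,835.6557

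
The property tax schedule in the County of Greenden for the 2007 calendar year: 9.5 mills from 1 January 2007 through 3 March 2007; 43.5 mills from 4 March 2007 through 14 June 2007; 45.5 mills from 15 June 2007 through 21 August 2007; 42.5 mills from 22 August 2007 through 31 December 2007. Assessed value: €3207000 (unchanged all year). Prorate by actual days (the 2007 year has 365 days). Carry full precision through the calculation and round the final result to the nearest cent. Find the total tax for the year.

€121018.12

1 January – 3 March 2007: 62 days at 9.5 mills → €3207000 × 0.95% × 62/365 = €5175.1315
4 March – 14 June 2007: 103 days at 43.5 mills → €3207000 × 4.35% × 103/365 = €39367.0233
15 June – 21 August 2007: 68 days at 45.5 mills → €3207000 × 4.55% × 68/365 = €27184.8164
22 August – 31 December 2007: 132 days at 42.5 mills → €3207000 × 4.25% × 132/365 = €49291.1507
Total = €121018.1219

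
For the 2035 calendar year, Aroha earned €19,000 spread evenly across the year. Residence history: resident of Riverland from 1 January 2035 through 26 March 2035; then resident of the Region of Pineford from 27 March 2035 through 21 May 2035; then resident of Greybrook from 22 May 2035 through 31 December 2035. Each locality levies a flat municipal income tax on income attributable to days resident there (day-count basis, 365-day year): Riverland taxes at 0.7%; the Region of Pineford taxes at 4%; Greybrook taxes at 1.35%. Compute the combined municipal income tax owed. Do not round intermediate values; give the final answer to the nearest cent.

€304.99

Riverland, 1 January – 26 March 2035: 85 days → €19,000 × 0.7% × 85/365 = €30.9726
The Region of Pineford, 27 March – 21 May 2035: 56 days → €19,000 × 4% × 56/365 = €116.6027
Greybrook, 22 May – 31 December 2035: 224 days → €19,000 × 1.35% × 224/365 = €157.4137
Total = €304.9890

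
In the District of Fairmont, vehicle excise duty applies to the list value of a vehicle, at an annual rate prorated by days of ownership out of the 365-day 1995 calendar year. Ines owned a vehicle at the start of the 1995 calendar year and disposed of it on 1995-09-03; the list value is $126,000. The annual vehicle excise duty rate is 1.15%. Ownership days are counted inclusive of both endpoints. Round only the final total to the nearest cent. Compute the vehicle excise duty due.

Days held (1995-01-01 to 1995-09-03): 246 out of 365
Tax = $126,000 × 1.15% × 246/365 = $976.5863

$976.59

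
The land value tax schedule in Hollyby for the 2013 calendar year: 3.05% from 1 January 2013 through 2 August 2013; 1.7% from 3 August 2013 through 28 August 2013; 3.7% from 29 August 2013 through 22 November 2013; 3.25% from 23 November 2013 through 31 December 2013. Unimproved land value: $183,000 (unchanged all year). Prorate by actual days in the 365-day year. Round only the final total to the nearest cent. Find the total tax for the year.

1 January – 2 August 2013: 214 days at 3.05% → $183,000 × 3.05% × 214/365 = $3,272.4411
3 August – 28 August 2013: 26 days at 1.7% → $183,000 × 1.7% × 26/365 = $221.6055
29 August – 22 November 2013: 86 days at 3.7% → $183,000 × 3.7% × 86/365 = $1,595.3589
23 November – 31 December 2013: 39 days at 3.25% → $183,000 × 3.25% × 39/365 = $635.4863
Total = $5,724.8918

$5,724.89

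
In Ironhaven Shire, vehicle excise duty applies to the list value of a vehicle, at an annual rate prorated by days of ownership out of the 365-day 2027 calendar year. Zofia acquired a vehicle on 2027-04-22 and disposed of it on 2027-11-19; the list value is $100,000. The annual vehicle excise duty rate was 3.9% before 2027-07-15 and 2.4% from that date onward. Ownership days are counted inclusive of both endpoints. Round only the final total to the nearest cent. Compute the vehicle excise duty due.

2027-04-22 to 2027-07-14: 84 days at 3.9% → $100,000 × 3.9% × 84/365 = $897.5342
2027-07-15 to 2027-11-19: 128 days at 2.4% → $100,000 × 2.4% × 128/365 = $841.6438
Total = $1,739.1781

$1,739.18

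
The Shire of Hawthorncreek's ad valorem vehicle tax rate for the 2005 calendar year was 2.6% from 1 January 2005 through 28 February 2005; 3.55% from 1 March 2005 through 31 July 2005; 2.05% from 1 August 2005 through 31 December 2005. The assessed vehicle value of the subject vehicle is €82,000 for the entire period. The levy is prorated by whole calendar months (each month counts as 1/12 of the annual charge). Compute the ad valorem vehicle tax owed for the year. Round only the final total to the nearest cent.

€2,268.67

1 January – 28 February 2005: 2 months at 2.6% → €82,000 × 2.6% × 2/12 = €355.3333
1 March – 31 July 2005: 5 months at 3.55% → €82,000 × 3.55% × 5/12 = €1,212.9167
1 August – 31 December 2005: 5 months at 2.05% → €82,000 × 2.05% × 5/12 = €700.4167
Total = €2,268.6667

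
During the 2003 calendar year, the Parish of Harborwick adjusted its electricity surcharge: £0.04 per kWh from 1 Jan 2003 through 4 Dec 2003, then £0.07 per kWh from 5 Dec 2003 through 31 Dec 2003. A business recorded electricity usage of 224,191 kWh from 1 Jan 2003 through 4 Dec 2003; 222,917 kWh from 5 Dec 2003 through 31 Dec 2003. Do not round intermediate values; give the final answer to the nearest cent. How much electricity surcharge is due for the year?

1 Jan – 4 Dec 2003: 224,191 kWh at £0.04/kWh → £8,967.64
5 Dec – 31 Dec 2003: 222,917 kWh at £0.07/kWh → £15,604.19

£24,571.83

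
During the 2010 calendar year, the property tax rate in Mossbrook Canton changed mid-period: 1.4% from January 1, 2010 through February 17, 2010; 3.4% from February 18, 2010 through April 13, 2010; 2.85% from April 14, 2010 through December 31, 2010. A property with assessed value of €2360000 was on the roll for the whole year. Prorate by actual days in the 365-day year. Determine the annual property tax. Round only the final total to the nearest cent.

€64715.73

January 1 – February 17, 2010: 48 days at 1.4% → €2360000 × 1.4% × 48/365 = €4344.9863
February 18 – April 13, 2010: 55 days at 3.4% → €2360000 × 3.4% × 55/365 = €12090.9589
April 14 – December 31, 2010: 262 days at 2.85% → €2360000 × 2.85% × 262/365 = €48279.7808
Total = €64715.7260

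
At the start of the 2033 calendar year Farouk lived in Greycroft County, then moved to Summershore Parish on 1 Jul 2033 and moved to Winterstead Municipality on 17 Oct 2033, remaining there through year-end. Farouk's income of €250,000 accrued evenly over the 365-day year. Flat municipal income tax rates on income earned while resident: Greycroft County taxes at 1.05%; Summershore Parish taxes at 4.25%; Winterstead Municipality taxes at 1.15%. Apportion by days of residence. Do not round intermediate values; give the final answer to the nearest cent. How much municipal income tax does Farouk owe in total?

Greycroft County, 1 Jan – 30 Jun 2033: 181 days → €250,000 × 1.05% × 181/365 = €1,301.7123
Summershore Parish, 1 Jul – 16 Oct 2033: 108 days → €250,000 × 4.25% × 108/365 = €3,143.8356
Winterstead Municipality, 17 Oct – 31 Dec 2033: 76 days → €250,000 × 1.15% × 76/365 = €598.6301
Total = €5,044.1781

€5,044.18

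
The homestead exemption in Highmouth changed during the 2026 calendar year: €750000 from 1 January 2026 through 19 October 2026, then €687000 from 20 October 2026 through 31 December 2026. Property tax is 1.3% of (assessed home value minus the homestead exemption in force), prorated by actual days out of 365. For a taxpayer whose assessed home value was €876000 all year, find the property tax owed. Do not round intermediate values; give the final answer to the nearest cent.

€1801.80

1 January – 19 October 2026: 292 days, exemption €750000 → (€876000 − €750000) × 1.3% × 292/365 = €1310.4000
20 October – 31 December 2026: 73 days, exemption €687000 → (€876000 − €687000) × 1.3% × 73/365 = €491.4000
Total = €1801.8000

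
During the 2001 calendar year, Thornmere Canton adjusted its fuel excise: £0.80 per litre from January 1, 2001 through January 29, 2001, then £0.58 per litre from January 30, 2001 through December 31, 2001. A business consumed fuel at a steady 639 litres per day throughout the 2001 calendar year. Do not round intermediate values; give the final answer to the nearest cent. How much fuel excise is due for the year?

January 1 – January 29, 2001: 29 days × 639 litres/day = 18,531 litres at £0.80/litre → £14824.80
January 30 – December 31, 2001: 336 days × 639 litres/day = 214,704 litres at £0.58/litre → £124528.32

£139353.12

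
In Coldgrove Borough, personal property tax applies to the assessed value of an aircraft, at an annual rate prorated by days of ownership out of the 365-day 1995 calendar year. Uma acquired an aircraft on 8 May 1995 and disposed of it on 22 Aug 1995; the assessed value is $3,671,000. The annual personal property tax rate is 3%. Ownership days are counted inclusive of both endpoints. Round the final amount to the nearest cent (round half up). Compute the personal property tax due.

Days held (8 May – 22 Aug 1995): 107 out of 365
Tax = $3,671,000 × 3% × 107/365 = $32,284.6849

$32,284.68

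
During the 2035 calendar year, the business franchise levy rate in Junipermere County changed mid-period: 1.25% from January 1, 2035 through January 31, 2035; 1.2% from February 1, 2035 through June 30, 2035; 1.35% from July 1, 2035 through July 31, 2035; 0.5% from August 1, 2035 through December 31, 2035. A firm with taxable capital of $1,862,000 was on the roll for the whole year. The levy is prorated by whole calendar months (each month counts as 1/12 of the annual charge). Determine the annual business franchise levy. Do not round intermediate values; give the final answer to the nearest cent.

$17,223.50

January 1 – January 31, 2035: 1 month at 1.25% → $1,862,000 × 1.25% × 1/12 = $1,939.5833
February 1 – June 30, 2035: 5 months at 1.2% → $1,862,000 × 1.2% × 5/12 = $9,310.0000
July 1 – July 31, 2035: 1 month at 1.35% → $1,862,000 × 1.35% × 1/12 = $2,094.7500
August 1 – December 31, 2035: 5 months at 0.5% → $1,862,000 × 0.5% × 5/12 = $3,879.1667
Total = $17,223.5000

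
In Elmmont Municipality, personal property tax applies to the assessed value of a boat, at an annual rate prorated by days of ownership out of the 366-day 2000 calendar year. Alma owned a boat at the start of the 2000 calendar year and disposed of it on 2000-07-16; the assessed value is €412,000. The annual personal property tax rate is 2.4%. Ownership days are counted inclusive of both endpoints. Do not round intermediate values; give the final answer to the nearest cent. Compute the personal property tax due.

€5,349.25

Days held (2000-01-01 to 2000-07-16): 198 out of 366
Tax = €412,000 × 2.4% × 198/366 = €5,349.2459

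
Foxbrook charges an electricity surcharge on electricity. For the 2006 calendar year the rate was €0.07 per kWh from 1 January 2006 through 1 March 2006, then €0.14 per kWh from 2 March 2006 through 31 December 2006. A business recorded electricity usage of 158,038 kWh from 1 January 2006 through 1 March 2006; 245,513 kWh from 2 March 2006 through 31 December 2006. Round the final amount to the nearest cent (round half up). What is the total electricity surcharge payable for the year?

1 January – 1 March 2006: 158,038 kWh at €0.07/kWh → €11062.66
2 March – 31 December 2006: 245,513 kWh at €0.14/kWh → €34371.82

€45434.48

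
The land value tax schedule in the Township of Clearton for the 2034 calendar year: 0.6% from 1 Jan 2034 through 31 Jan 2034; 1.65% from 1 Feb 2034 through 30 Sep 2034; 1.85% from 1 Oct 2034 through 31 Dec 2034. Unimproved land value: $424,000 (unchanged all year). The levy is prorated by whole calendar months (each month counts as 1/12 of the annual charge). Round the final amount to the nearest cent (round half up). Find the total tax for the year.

$6,837.00

1 Jan – 31 Jan 2034: 1 month at 0.6% → $424,000 × 0.6% × 1/12 = $212.0000
1 Feb – 30 Sep 2034: 8 months at 1.65% → $424,000 × 1.65% × 8/12 = $4,664.0000
1 Oct – 31 Dec 2034: 3 months at 1.85% → $424,000 × 1.85% × 3/12 = $1,961.0000
Total = $6,837.0000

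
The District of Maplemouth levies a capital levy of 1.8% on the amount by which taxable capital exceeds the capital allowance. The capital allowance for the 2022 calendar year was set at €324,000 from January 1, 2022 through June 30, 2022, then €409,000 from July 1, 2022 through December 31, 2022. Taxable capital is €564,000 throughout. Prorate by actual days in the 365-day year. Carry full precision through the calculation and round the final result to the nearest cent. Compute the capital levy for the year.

€3,548.71

January 1 – June 30, 2022: 181 days, exemption €324,000 → (€564,000 − €324,000) × 1.8% × 181/365 = €2,142.2466
July 1 – December 31, 2022: 184 days, exemption €409,000 → (€564,000 − €409,000) × 1.8% × 184/365 = €1,406.4658
Total = €3,548.7123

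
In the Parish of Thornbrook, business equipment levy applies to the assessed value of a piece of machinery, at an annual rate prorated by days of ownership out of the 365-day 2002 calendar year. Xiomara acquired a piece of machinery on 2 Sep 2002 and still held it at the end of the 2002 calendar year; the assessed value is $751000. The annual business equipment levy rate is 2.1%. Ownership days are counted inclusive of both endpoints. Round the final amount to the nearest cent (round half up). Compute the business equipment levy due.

$5228.19

Days held (2 Sep – 31 Dec 2002): 121 out of 365
Tax = $751000 × 2.1% × 121/365 = $5228.1945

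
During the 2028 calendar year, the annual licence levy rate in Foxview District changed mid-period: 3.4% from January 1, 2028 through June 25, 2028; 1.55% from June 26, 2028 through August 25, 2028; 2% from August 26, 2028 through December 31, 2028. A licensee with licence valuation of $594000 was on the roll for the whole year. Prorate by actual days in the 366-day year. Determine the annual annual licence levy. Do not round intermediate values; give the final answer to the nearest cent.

January 1 – June 25, 2028: 177 days at 3.4% → $594000 × 3.4% × 177/366 = $9766.9180
June 26 – August 25, 2028: 61 days at 1.55% → $594000 × 1.55% × 61/366 = $1534.5000
August 26 – December 31, 2028: 128 days at 2% → $594000 × 2% × 128/366 = $4154.7541
Total = $15456.1721

$15456.17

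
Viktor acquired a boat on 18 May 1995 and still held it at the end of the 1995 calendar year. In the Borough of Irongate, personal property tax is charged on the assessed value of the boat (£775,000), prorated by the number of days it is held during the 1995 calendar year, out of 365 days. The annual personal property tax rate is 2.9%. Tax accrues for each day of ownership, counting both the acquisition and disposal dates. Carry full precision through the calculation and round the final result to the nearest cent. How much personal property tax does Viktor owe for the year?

£14,039.18

Days held (18 May – 31 December 1995): 228 out of 365
Tax = £775,000 × 2.9% × 228/365 = £14,039.1781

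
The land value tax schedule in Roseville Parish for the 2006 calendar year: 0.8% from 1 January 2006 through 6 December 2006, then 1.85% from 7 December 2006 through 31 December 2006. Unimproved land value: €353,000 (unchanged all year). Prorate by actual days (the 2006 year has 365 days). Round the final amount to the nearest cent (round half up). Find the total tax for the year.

1 January – 6 December 2006: 340 days at 0.8% → €353,000 × 0.8% × 340/365 = €2,630.5753
7 December – 31 December 2006: 25 days at 1.85% → €353,000 × 1.85% × 25/365 = €447.2945
Total = €3,077.8699

€3,077.87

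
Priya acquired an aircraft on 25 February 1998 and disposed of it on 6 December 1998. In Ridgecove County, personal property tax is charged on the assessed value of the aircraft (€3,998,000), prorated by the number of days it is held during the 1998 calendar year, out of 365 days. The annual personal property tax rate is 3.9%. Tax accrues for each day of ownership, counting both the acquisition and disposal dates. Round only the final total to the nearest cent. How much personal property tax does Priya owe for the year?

€121,747.32

Days held (25 February – 6 December 1998): 285 out of 365
Tax = €3,998,000 × 3.9% × 285/365 = €121,747.3151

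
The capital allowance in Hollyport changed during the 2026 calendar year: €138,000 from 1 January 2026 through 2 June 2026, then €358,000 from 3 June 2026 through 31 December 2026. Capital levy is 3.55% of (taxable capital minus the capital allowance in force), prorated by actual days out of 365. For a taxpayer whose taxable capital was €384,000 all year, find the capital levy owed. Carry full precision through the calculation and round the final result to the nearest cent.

€4,196.78

1 January – 2 June 2026: 153 days, exemption €138,000 → (€384,000 − €138,000) × 3.55% × 153/365 = €3,660.6822
3 June – 31 December 2026: 212 days, exemption €358,000 → (€384,000 − €358,000) × 3.55% × 212/365 = €536.0986
Total = €4,196.7808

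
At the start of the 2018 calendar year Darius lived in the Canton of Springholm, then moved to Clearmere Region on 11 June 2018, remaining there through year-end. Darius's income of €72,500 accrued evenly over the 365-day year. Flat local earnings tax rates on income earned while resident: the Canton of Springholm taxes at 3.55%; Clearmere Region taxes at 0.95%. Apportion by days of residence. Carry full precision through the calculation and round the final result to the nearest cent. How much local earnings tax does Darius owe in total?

€1,520.22

The Canton of Springholm, 1 January – 10 June 2018: 161 days → €72,500 × 3.55% × 161/365 = €1,135.2705
Clearmere Region, 11 June – 31 December 2018: 204 days → €72,500 × 0.95% × 204/365 = €384.9452
Total = €1,520.2158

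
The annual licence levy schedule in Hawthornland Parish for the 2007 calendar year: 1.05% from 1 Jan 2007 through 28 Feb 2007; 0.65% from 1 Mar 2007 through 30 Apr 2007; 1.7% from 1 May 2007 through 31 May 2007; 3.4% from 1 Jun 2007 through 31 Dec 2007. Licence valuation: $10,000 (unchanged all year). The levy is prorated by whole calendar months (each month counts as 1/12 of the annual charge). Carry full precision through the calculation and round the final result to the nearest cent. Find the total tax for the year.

1 Jan – 28 Feb 2007: 2 months at 1.05% → $10,000 × 1.05% × 2/12 = $17.5000
1 Mar – 30 Apr 2007: 2 months at 0.65% → $10,000 × 0.65% × 2/12 = $10.8333
1 May – 31 May 2007: 1 month at 1.7% → $10,000 × 1.7% × 1/12 = $14.1667
1 Jun – 31 Dec 2007: 7 months at 3.4% → $10,000 × 3.4% × 7/12 = $198.3333
Total = $240.8333

$240.83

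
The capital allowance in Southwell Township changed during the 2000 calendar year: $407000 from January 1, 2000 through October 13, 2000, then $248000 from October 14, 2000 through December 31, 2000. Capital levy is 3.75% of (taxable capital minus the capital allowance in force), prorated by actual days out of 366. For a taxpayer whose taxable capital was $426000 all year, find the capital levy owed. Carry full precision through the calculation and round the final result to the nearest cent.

January 1 – October 13, 2000: 287 days, exemption $407000 → ($426000 − $407000) × 3.75% × 287/366 = $558.7090
October 14 – December 31, 2000: 79 days, exemption $248000 → ($426000 − $248000) × 3.75% × 79/366 = $1440.7787
Total = $1999.4877

$1999.49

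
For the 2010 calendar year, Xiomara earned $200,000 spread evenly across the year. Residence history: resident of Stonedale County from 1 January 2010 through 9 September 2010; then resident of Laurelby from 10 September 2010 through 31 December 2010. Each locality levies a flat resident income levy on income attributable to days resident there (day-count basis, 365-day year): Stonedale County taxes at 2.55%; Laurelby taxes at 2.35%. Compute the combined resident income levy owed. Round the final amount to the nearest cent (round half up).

$4,976.16

Stonedale County, 1 January – 9 September 2010: 252 days → $200,000 × 2.55% × 252/365 = $3,521.0959
Laurelby, 10 September – 31 December 2010: 113 days → $200,000 × 2.35% × 113/365 = $1,455.0685
Total = $4,976.1644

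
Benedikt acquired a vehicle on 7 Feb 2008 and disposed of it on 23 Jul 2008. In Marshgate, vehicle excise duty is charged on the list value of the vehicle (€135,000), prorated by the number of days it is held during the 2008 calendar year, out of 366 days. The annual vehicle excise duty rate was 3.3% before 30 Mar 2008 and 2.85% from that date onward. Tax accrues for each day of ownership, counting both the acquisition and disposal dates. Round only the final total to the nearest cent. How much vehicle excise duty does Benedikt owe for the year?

€1,852.38

7 Feb – 29 Mar 2008: 52 days at 3.3% → €135,000 × 3.3% × 52/366 = €632.9508
30 Mar – 23 Jul 2008: 116 days at 2.85% → €135,000 × 2.85% × 116/366 = €1,219.4262
Total = €1,852.3770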